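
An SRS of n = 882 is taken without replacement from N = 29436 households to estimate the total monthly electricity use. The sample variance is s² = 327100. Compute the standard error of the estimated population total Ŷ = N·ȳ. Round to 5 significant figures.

Var(Ŷ) = N²·Var(ȳ) = N²·(1 − n/N)·s²/n.
f = 882/29436 = 0.02996331; Var(ȳ) = 0.97003669·327100/882 = 359.74943.
Var(Ŷ) = 29436² · 359.74943 = 3.11715 × 10^11.
SE(Ŷ) = √(3.11715 × 10^11) = 558310.

558310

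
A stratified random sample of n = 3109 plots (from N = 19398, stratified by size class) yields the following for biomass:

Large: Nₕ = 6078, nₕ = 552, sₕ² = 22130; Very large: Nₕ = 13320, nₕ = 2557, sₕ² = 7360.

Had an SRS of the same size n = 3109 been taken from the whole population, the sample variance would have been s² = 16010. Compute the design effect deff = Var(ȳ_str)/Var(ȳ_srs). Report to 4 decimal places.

1.0812

Var(ȳ_str) = Σ Wₕ²(1−fₕ)sₕ²/nₕ with Wₕ = Nₕ/19398:
  Large: (6078/19398)²·(1−552/6078)·22130/552 = 3.5784916
  Very large: (13320/19398)²·(1−2557/13320)·7360/2557 = 1.0966568
  → Var(ȳ_str) = 4.6751484.
Var(ȳ_srs) = (1 − 3109/19398)·16010/3109 = 4.324223.
deff = 4.6751484 / 4.324223 = 1.0812.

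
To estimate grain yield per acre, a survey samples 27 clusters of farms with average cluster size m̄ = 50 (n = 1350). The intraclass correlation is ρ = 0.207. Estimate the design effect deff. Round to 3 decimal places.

11.143

deff = 1 + (50 − 1)·0.207 = 1 + 10.143 = 11.143.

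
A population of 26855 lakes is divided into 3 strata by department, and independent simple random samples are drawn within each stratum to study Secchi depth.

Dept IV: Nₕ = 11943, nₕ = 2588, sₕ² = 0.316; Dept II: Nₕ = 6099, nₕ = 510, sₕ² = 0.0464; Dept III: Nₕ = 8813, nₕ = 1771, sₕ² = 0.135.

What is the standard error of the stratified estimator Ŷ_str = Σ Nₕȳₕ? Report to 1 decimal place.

146.5

Var(Ŷ_str) = Σₕ Nₕ²(1 − fₕ)sₕ²/nₕ.
Dept IV: 11943²·(1 − 2588/11943)·0.316/2588 = 13642.062.
Dept II: 6099²·(1 − 510/6099)·0.0464/510 = 3101.2769.
Dept III: 8813²·(1 − 1771/8813)·0.135/1771 = 4730.8045.
Sum = 21474.143.
SE = √(21474.143) = 146.5.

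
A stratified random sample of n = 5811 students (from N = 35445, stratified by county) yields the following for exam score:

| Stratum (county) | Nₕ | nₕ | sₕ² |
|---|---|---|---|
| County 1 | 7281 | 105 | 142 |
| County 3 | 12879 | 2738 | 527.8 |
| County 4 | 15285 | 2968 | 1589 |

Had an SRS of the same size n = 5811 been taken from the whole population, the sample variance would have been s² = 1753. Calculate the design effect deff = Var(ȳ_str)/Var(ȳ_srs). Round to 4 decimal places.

0.6205

Var(ȳ_str) = Σ Wₕ²(1−fₕ)sₕ²/nₕ with Wₕ = Nₕ/35445:
  County 1: (7281/35445)²·(1−105/7281)·142/105 = 0.056242232
  County 3: (12879/35445)²·(1−2738/12879)·527.8/2738 = 0.020039593
  County 4: (15285/35445)²·(1−2968/15285)·1589/2968 = 0.080226976
  → Var(ȳ_str) = 0.1565088.
Var(ȳ_srs) = (1 − 5811/35445)·1753/5811 = 0.25221234.
deff = 0.1565088 / 0.25221234 = 0.6205.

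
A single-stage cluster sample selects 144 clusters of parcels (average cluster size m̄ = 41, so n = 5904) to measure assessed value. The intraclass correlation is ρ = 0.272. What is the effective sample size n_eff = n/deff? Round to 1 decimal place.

497.0

deff = 1 + (41 − 1)·0.272 = 1 + 10.88 = 11.88.
n_eff = 5904 / 11.88 = 497.0.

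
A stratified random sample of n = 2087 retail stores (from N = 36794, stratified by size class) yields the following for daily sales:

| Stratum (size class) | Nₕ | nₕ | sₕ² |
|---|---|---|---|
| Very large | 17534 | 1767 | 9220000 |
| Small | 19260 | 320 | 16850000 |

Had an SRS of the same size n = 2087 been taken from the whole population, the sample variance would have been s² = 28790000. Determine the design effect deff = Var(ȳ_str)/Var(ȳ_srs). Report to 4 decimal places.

1.1723

Var(ȳ_str) = Σ Wₕ²(1−fₕ)sₕ²/nₕ with Wₕ = Nₕ/36794:
  Very large: (17534/36794)²·(1−1767/17534)·9220000/1767 = 1065.5417
  Small: (19260/36794)²·(1−320/19260)·16850000/320 = 14188.359
  → Var(ȳ_str) = 15253.901.
Var(ȳ_srs) = (1 − 2087/36794)·28790000/2087 = 13012.456.
deff = 15253.901 / 13012.456 = 1.1723.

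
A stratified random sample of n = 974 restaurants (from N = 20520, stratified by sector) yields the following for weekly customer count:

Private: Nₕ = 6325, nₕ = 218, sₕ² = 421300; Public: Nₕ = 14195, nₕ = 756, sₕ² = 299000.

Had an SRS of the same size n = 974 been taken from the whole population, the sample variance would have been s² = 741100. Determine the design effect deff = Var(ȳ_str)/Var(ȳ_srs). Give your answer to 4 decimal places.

0.4918

Var(ȳ_str) = Σ Wₕ²(1−fₕ)sₕ²/nₕ with Wₕ = Nₕ/20520:
  Private: (6325/20520)²·(1−218/6325)·421300/218 = 177.28366
  Public: (14195/20520)²·(1−756/14195)·299000/756 = 179.18309
  → Var(ȳ_str) = 356.46675.
Var(ȳ_srs) = (1 − 974/20520)·741100/974 = 724.76697.
deff = 356.46675 / 724.76697 = 0.4918.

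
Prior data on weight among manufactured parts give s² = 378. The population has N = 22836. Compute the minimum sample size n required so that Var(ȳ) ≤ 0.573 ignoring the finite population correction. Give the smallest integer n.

660

Without fpc, n₀ = s²/D = 378/0.573 = 659.6859.
Rounding up, n = 660.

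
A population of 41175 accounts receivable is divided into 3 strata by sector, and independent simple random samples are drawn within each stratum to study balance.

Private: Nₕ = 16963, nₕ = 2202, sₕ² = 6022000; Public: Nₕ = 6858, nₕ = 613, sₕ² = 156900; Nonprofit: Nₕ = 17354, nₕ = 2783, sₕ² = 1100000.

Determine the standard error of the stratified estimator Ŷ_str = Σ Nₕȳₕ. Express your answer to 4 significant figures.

Var(Ŷ_str) = Σₕ Nₕ²(1 − fₕ)sₕ²/nₕ.
Private: 16963²·(1 − 2202/16963)·6022000/2202 = 6.8476551 × 10^11.
Public: 6858²·(1 − 613/6858)·156900/613 = 1.0962065 × 10^10.
Nonprofit: 17354²·(1 − 2783/17354)·1100000/2783 = 9.9946693 × 10^10.
Sum = 7.9567427 × 10^11.
SE = √(7.9567427 × 10^11) = 892000.

892000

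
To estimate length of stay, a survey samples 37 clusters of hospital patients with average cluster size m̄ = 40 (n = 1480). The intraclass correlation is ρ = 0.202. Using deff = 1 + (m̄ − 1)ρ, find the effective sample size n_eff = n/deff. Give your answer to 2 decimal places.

deff = 1 + (40 − 1)·0.202 = 1 + 7.878 = 8.878.
n_eff = 1480 / 8.878 = 166.70.

166.70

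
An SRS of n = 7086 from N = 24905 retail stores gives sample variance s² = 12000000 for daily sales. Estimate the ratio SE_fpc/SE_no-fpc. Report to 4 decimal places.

f = n/N = 7086/24905 = 0.28452118.
SE_no-fpc = √(s²/n) = 41.151915; SE_fpc = √((1−f)s²/n) = 34.808751.
Ratio = √(1−f) = 0.84585981.

0.8459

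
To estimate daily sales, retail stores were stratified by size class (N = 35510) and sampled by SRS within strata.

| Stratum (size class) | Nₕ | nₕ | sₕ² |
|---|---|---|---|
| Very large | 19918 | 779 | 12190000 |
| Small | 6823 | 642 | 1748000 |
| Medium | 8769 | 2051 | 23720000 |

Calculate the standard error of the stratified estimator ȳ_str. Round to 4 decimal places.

Var(ȳ_str) = Σₕ Wₕ²(1 − fₕ)sₕ²/nₕ with Wₕ = Nₕ/N, N = 35510.
Very large: Wₕ = 0.56091242; term = 0.56091242²·(1 − 0.03911035)·12190000/779 = 4730.7486.
Small: Wₕ = 0.19214306; term = 0.19214306²·(1 − 0.09409351)·1748000/642 = 91.062416.
Medium: Wₕ = 0.24694452; term = 0.24694452²·(1 − 0.23389212)·23720000/2051 = 540.30346.
Sum = 5362.1145.
SE = √(5362.1145) = 73.2265.

73.2265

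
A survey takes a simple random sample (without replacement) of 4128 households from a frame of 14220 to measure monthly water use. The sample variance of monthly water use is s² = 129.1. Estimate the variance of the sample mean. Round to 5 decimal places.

Under SRS without replacement, Var(ȳ) = (1 − f)·s²/n with f = n/N = 4128/14220 = 0.29029536.
Var(ȳ) = (1 − 0.29029536)·129.1/4128 = 0.70970464·0.031274225 = 0.022195462.

0.02220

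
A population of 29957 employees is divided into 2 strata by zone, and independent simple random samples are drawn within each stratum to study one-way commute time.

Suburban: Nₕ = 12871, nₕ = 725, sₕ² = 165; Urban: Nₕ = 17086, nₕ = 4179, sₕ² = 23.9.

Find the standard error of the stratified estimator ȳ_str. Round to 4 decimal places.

Var(ȳ_str) = Σₕ Wₕ²(1 − fₕ)sₕ²/nₕ with Wₕ = Nₕ/N, N = 29957.
Suburban: Wₕ = 0.42964916; term = 0.42964916²·(1 − 0.05632818)·165/725 = 0.039645588.
Urban: Wₕ = 0.57035084; term = 0.57035084²·(1 − 0.24458621)·23.9/4179 = 0.0014053827.
Sum = 0.041050971.
SE = √(0.041050971) = 0.2026.

0.2026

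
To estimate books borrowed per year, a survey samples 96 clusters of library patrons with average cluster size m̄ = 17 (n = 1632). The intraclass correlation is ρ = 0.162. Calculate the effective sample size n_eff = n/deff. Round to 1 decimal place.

deff = 1 + (17 − 1)·0.162 = 1 + 2.592 = 3.592.
n_eff = 1632 / 3.592 = 454.3.

454.3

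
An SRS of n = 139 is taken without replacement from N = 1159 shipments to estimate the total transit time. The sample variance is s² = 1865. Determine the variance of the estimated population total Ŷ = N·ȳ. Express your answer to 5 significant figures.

1.5862 × 10^7

Var(Ŷ) = N²·Var(ȳ) = N²·(1 − n/N)·s²/n.
f = 139/1159 = 0.11993097; Var(ȳ) = 0.88006903·1865/139 = 11.80812.
Var(Ŷ) = 1159² · 11.80812 = 1.5861623 × 10^7.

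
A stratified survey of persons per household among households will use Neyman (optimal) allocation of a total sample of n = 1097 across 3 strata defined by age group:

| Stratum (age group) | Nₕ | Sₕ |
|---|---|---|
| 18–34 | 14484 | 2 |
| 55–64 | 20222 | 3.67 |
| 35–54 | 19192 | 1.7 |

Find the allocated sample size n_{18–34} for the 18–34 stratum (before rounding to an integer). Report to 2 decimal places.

233.99

Neyman allocation: nₕ = n·NₕSₕ / Σⱼ NⱼSⱼ.
Σ NⱼSⱼ = 14484·2 + 20222·3.67 + 19192·1.7 = 135809.14.
n_{18–34} = 1097·14484·2 / 135809.14 = 233.99.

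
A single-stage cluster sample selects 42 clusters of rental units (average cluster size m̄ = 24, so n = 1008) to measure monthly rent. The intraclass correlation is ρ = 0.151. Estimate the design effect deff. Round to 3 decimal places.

4.473

deff = 1 + (24 − 1)·0.151 = 1 + 3.473 = 4.473.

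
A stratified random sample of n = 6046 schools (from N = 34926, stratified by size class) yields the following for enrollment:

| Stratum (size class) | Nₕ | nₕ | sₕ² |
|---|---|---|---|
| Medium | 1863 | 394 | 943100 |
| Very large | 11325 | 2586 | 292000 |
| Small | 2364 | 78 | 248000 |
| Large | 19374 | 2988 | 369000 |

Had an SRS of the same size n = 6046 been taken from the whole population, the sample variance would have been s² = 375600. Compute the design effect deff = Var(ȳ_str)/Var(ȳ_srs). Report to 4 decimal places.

Var(ȳ_str) = Σ Wₕ²(1−fₕ)sₕ²/nₕ with Wₕ = Nₕ/34926:
  Medium: (1863/34926)²·(1−394/1863)·943100/394 = 5.3702991
  Very large: (11325/34926)²·(1−2586/11325)·292000/2586 = 9.161289
  Small: (2364/34926)²·(1−78/2364)·248000/78 = 14.085851
  Large: (19374/34926)²·(1−2988/19374)·369000/2988 = 32.139589
  → Var(ȳ_str) = 60.757028.
Var(ȳ_srs) = (1 − 6046/34926)·375600/6046 = 51.369552.
deff = 60.757028 / 51.369552 = 1.1827.

1.1827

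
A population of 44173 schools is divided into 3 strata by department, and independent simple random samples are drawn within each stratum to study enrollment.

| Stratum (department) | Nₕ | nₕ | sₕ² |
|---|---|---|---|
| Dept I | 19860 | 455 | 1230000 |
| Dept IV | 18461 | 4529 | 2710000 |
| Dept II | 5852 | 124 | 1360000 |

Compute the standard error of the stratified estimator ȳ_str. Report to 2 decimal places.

28.31

Var(ȳ_str) = Σₕ Wₕ²(1 − fₕ)sₕ²/nₕ with Wₕ = Nₕ/N, N = 44173.
Dept I: Wₕ = 0.44959591; term = 0.44959591²·(1 − 0.02291037)·1230000/455 = 533.91585.
Dept IV: Wₕ = 0.41792498; term = 0.41792498²·(1 − 0.24532799)·2710000/4529 = 78.871821.
Dept II: Wₕ = 0.13247912; term = 0.13247912²·(1 − 0.02118934)·1360000/124 = 188.41295.
Sum = 801.20062.
SE = √(801.20062) = 28.31.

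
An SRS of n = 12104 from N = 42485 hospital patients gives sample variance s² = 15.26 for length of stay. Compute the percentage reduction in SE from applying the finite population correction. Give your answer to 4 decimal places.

f = n/N = 12104/42485 = 0.28490055.
SE_no-fpc = √(s²/n) = 0.035506904; SE_fpc = √((1−f)s²/n) = 0.0300259.
Ratio = √(1−f) = 0.84563553. Reduction = 100·(1 − 0.84563553) = 15.4364%.

15.4364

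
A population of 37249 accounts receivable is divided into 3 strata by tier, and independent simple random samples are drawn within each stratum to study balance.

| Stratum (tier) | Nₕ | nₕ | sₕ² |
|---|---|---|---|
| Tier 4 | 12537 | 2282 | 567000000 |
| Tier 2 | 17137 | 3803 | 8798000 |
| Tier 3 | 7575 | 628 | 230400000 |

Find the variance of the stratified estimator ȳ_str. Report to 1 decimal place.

Var(ȳ_str) = Σₕ Wₕ²(1 − fₕ)sₕ²/nₕ with Wₕ = Nₕ/N, N = 37249.
Tier 4: Wₕ = 0.33657279; term = 0.33657279²·(1 − 0.18202122)·567000000/2282 = 23023.295.
Tier 2: Wₕ = 0.46006604; term = 0.46006604²·(1 − 0.22191749)·8798000/3803 = 380.99883.
Tier 3: Wₕ = 0.20336116; term = 0.20336116²·(1 − 0.08290429)·230400000/628 = 13914.69.
Sum = 37318.984.

37319.0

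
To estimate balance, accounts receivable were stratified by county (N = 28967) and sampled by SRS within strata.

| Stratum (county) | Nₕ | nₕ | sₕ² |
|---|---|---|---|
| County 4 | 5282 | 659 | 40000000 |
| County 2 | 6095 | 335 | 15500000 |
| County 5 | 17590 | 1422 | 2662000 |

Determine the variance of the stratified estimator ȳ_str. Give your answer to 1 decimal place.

4336.8

Var(ȳ_str) = Σₕ Wₕ²(1 − fₕ)sₕ²/nₕ with Wₕ = Nₕ/N, N = 28967.
County 4: Wₕ = 0.18234543; term = 0.18234543²·(1 − 0.12476335)·40000000/659 = 1766.4031.
County 2: Wₕ = 0.21041185; term = 0.21041185²·(1 − 0.05496308)·15500000/335 = 1935.8694.
County 5: Wₕ = 0.60724272; term = 0.60724272²·(1 − 0.08084139)·2662000/1422 = 634.48821.
Sum = 4336.7607.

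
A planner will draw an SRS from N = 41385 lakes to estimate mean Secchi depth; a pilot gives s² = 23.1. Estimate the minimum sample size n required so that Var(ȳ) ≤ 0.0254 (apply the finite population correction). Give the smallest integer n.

890

Without fpc, n₀ = s²/D = 23.1/0.0254 = 909.4488.
With fpc, (1 − n/N)·s²/n ≤ D requires n ≥ n₀/(1 + n₀/N) = 909.4488/(1 + 909.4488/41385) = 889.8931.
Rounding up, n = 890.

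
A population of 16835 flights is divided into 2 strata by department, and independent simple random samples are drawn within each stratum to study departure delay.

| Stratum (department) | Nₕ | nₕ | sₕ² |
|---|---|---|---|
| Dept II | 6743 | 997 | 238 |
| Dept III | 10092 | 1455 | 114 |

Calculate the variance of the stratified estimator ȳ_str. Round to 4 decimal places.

0.0567

Var(ȳ_str) = Σₕ Wₕ²(1 − fₕ)sₕ²/nₕ with Wₕ = Nₕ/N, N = 16835.
Dept II: Wₕ = 0.40053460; term = 0.40053460²·(1 − 0.14785704)·238/997 = 0.032634303.
Dept III: Wₕ = 0.59946540; term = 0.59946540²·(1 − 0.14417360)·114/1455 = 0.024096601.
Sum = 0.056730904.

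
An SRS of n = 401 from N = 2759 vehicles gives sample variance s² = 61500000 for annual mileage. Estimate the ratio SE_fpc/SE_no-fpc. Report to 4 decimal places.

f = n/N = 401/2759 = 0.14534252.
SE_no-fpc = √(s²/n) = 391.62046; SE_fpc = √((1−f)s²/n) = 362.04406.
Ratio = √(1−f) = 0.92447687.

0.9245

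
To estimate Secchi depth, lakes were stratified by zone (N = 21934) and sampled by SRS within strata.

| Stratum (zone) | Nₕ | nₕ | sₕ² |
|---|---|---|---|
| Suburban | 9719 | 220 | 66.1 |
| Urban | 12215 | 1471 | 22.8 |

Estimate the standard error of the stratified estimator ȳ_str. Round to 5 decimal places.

Var(ȳ_str) = Σₕ Wₕ²(1 − fₕ)sₕ²/nₕ with Wₕ = Nₕ/N, N = 21934.
Suburban: Wₕ = 0.44310203; term = 0.44310203²·(1 − 0.02263607)·66.1/220 = 0.057655743.
Urban: Wₕ = 0.55689797; term = 0.55689797²·(1 − 0.12042571)·22.8/1471 = 0.004228107.
Sum = 0.06188385.
SE = √(0.06188385) = 0.24876.

0.24876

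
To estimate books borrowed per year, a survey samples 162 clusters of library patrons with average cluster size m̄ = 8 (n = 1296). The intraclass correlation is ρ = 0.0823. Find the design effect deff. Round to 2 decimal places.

deff = 1 + (8 − 1)·0.0823 = 1 + 0.5761 = 1.5761.

1.58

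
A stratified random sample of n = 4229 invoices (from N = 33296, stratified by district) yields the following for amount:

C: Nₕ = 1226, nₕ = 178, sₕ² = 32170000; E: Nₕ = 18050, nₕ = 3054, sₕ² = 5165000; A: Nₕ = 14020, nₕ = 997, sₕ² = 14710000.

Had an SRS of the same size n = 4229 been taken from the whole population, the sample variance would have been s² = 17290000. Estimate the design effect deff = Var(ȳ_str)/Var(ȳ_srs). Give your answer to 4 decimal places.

0.8552

Var(ȳ_str) = Σ Wₕ²(1−fₕ)sₕ²/nₕ with Wₕ = Nₕ/33296:
  C: (1226/33296)²·(1−178/1226)·32170000/178 = 209.45884
  E: (18050/33296)²·(1−3054/18050)·5165000/3054 = 412.9237
  A: (14020/33296)²·(1−997/14020)·14710000/997 = 2429.9226
  → Var(ȳ_str) = 3052.3051.
Var(ȳ_srs) = (1 − 4229/33296)·17290000/4229 = 3569.1554.
deff = 3052.3051 / 3569.1554 = 0.8552.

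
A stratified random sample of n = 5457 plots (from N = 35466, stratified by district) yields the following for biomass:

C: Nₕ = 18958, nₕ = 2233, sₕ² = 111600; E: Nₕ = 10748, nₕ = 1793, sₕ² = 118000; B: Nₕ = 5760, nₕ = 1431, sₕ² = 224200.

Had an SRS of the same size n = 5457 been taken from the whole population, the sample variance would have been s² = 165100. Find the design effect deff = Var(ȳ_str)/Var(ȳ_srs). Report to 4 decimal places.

0.8102

Var(ȳ_str) = Σ Wₕ²(1−fₕ)sₕ²/nₕ with Wₕ = Nₕ/35466:
  C: (18958/35466)²·(1−2233/18958)·111600/2233 = 12.598235
  E: (10748/35466)²·(1−1793/10748)·118000/1793 = 5.035824
  B: (5760/35466)²·(1−1431/5760)·224200/1431 = 3.1058582
  → Var(ȳ_str) = 20.739917.
Var(ȳ_srs) = (1 − 5457/35466)·165100/5457 = 25.599556.
deff = 20.739917 / 25.599556 = 0.8102.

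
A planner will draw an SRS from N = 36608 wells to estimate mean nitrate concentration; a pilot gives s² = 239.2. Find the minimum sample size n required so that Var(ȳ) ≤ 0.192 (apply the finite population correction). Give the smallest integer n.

Without fpc, n₀ = s²/D = 239.2/0.192 = 1245.8333.
With fpc, (1 − n/N)·s²/n ≤ D requires n ≥ n₀/(1 + n₀/N) = 1245.8333/(1 + 1245.8333/36608) = 1204.8308.
Rounding up, n = 1205.

1205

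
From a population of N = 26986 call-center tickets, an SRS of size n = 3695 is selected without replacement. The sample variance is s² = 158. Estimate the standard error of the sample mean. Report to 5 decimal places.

Under SRS without replacement, Var(ȳ) = (1 − f)·s²/n with f = n/N = 3695/26986 = 0.13692285.
Var(ȳ) = (1 − 0.13692285)·158/3695 = 0.86307715·0.042760487 = 0.036905599.
SE(ȳ) = √(0.036905599) = 0.19211.

0.19211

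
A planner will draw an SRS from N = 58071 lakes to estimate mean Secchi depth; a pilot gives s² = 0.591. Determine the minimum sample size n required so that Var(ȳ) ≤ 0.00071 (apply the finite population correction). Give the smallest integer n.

821

Without fpc, n₀ = s²/D = 0.591/0.00071 = 832.3944.
With fpc, (1 − n/N)·s²/n ≤ D requires n ≥ n₀/(1 + n₀/N) = 832.3944/(1 + 832.3944/58071) = 820.6314.
Rounding up, n = 821.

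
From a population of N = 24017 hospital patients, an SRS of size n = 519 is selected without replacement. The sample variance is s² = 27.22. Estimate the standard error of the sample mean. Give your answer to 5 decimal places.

0.22653

Under SRS without replacement, Var(ȳ) = (1 − f)·s²/n with f = n/N = 519/24017 = 0.02160969.
Var(ȳ) = (1 − 0.02160969)·27.22/519 = 0.97839031·0.052447013 = 0.05131365.
SE(ȳ) = √(0.05131365) = 0.22653.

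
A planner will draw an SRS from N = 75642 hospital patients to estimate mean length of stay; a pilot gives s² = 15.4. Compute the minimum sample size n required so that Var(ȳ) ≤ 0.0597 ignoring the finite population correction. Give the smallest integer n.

Without fpc, n₀ = s²/D = 15.4/0.0597 = 257.9564.
Rounding up, n = 258.

258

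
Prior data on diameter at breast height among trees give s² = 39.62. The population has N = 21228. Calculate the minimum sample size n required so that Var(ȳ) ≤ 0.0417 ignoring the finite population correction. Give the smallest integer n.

Without fpc, n₀ = s²/D = 39.62/0.0417 = 950.1199.
Rounding up, n = 951.

951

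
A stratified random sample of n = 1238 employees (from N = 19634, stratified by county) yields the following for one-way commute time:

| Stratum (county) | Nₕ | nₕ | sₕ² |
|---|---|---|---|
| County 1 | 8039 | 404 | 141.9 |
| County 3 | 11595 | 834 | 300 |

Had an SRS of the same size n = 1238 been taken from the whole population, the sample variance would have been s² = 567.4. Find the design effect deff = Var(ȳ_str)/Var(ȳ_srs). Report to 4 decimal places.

Var(ȳ_str) = Σ Wₕ²(1−fₕ)sₕ²/nₕ with Wₕ = Nₕ/19634:
  County 1: (8039/19634)²·(1−404/8039)·141.9/404 = 0.055923524
  County 3: (11595/19634)²·(1−834/11595)·300/834 = 0.11642896
  → Var(ȳ_str) = 0.17235248.
Var(ȳ_srs) = (1 − 1238/19634)·567.4/1238 = 0.42942102.
deff = 0.17235248 / 0.42942102 = 0.4014.

0.4014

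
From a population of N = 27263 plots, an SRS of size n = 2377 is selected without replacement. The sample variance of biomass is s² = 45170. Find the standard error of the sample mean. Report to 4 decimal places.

Under SRS without replacement, Var(ȳ) = (1 − f)·s²/n with f = n/N = 2377/27263 = 0.08718776.
Var(ȳ) = (1 − 0.08718776)·45170/2377 = 0.91281224·19.002945 = 17.346121.
SE(ȳ) = √(17.346121) = 4.1649.

4.1649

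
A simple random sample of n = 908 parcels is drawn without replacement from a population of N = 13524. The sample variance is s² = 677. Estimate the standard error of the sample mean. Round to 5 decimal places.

Under SRS without replacement, Var(ȳ) = (1 − f)·s²/n with f = n/N = 908/13524 = 0.06713990.
Var(ȳ) = (1 − 0.06713990)·677/908 = 0.93286010·0.74559471 = 0.69553556.
SE(ȳ) = √(0.69553556) = 0.83399.

0.83399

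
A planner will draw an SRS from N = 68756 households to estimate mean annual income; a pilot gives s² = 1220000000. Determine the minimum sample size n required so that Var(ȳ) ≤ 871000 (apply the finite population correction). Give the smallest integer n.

Without fpc, n₀ = s²/D = 1220000000/871000 = 1400.6889.
With fpc, (1 − n/N)·s²/n ≤ D requires n ≥ n₀/(1 + n₀/N) = 1400.6889/(1 + 1400.6889/68756) = 1372.7239.
Rounding up, n = 1373.

1373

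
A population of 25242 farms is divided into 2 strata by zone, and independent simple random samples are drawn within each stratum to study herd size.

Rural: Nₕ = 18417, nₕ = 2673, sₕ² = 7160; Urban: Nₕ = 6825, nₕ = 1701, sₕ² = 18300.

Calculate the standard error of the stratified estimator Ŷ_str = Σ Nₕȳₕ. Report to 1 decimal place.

33954.7

Var(Ŷ_str) = Σₕ Nₕ²(1 − fₕ)sₕ²/nₕ.
Rural: 18417²·(1 − 2673/18417)·7160/2673 = 7.7669057 × 10^8.
Urban: 6825²·(1 − 1701/6825)·18300/1701 = 3.7623444 × 10^8.
Sum = 1.152925 × 10^9.
SE = √(1.152925 × 10^9) = 33954.7.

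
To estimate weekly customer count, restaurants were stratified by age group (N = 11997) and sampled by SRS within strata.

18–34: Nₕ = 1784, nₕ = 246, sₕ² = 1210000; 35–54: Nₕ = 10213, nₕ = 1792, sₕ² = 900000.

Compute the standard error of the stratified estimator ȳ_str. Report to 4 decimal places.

19.8463

Var(ȳ_str) = Σₕ Wₕ²(1 − fₕ)sₕ²/nₕ with Wₕ = Nₕ/N, N = 11997.
18–34: Wₕ = 0.14870384; term = 0.14870384²·(1 − 0.13789238)·1210000/246 = 93.768319.
35–54: Wₕ = 0.85129616; term = 0.85129616²·(1 − 0.17546265)·900000/1792 = 300.10704.
Sum = 393.87536.
SE = √(393.87536) = 19.8463.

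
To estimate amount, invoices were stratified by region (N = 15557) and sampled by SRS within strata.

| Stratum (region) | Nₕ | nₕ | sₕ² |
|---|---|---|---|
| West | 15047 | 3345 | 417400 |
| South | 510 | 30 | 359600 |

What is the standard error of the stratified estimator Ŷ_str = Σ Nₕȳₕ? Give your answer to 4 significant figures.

Var(Ŷ_str) = Σₕ Nₕ²(1 − fₕ)sₕ²/nₕ.
West: 15047²·(1 − 3345/15047)·417400/3345 = 2.1971835 × 10^10.
South: 510²·(1 − 30/510)·359600/30 = 2.934336 × 10^9.
Sum = 2.4906171 × 10^10.
SE = √(2.4906171 × 10^10) = 157800.

157800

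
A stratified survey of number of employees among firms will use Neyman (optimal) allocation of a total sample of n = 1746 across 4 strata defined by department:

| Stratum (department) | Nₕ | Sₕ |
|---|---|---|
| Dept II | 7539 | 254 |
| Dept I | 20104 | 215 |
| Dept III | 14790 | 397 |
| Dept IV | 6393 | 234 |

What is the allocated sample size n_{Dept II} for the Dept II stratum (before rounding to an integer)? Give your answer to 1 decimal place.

245.8

Neyman allocation: nₕ = n·NₕSₕ / Σⱼ NⱼSⱼ.
Σ NⱼSⱼ = 7539·254 + 20104·215 + 14790·397 + 6393·234 = 1.3604858 × 10^7.
n_{Dept II} = 1746·7539·254 / (1.3604858 × 10^7) = 245.8.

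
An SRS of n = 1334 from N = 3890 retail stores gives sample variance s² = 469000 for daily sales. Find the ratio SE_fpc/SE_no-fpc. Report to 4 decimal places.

f = n/N = 1334/3890 = 0.34293059.
SE_no-fpc = √(s²/n) = 18.750312; SE_fpc = √((1−f)s²/n) = 15.198969.
Ratio = √(1−f) = 0.81059818.

0.8106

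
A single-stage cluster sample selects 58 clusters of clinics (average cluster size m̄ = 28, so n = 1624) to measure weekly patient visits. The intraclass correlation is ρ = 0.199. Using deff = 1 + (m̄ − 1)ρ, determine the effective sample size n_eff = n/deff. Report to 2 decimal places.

254.83

deff = 1 + (28 − 1)·0.199 = 1 + 5.373 = 6.373.
n_eff = 1624 / 6.373 = 254.83.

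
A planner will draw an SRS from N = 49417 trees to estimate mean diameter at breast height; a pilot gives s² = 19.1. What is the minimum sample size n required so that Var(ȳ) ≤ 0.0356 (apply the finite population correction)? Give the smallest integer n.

531

Without fpc, n₀ = s²/D = 19.1/0.0356 = 536.5169.
With fpc, (1 − n/N)·s²/n ≤ D requires n ≥ n₀/(1 + n₀/N) = 536.5169/(1 + 536.5169/49417) = 530.7545.
Rounding up, n = 531.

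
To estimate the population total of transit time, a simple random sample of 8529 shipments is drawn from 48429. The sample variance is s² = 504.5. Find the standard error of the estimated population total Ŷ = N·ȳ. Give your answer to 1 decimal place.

10691.1

Var(Ŷ) = N²·Var(ȳ) = N²·(1 − n/N)·s²/n.
f = 8529/48429 = 0.17611349; Var(ȳ) = 0.82388651·504.5/8529 = 0.048733819.
Var(Ŷ) = 48429² · 0.048733819 = 1.1429874 × 10^8.
SE(Ŷ) = √(1.1429874 × 10^8) = 10691.1.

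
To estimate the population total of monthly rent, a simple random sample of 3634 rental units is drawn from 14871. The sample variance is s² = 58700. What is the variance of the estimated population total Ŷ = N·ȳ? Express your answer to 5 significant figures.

2.6993 × 10^9

Var(Ŷ) = N²·Var(ȳ) = N²·(1 − n/N)·s²/n.
f = 3634/14871 = 0.24436823; Var(ȳ) = 0.75563177·58700/3634 = 12.20572.
Var(Ŷ) = 14871² · 12.20572 = 2.699254 × 10^9.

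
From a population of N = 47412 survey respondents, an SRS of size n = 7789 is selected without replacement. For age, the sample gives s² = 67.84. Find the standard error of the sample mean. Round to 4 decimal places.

0.0853

Under SRS without replacement, Var(ȳ) = (1 − f)·s²/n with f = n/N = 7789/47412 = 0.16428330.
Var(ȳ) = (1 − 0.16428330)·67.84/7789 = 0.83571670·0.0087097188 = 0.0072788574.
SE(ȳ) = √(0.0072788574) = 0.0853.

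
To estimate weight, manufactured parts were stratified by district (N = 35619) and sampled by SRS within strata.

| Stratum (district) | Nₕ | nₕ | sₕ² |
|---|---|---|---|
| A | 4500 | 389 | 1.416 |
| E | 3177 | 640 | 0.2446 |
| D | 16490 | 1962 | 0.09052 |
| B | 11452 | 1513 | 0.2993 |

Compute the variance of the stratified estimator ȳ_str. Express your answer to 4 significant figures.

Var(ȳ_str) = Σₕ Wₕ²(1 − fₕ)sₕ²/nₕ with Wₕ = Nₕ/N, N = 35619.
A: Wₕ = 0.12633707; term = 0.12633707²·(1 − 0.08644444)·1.416/389 = 5.3077468 × 10^-5.
E: Wₕ = 0.08919397; term = 0.08919397²·(1 − 0.20144791)·0.2446/640 = 2.4280114 × 10^-6.
D: Wₕ = 0.46295516; term = 0.46295516²·(1 − 0.11898120)·0.09052/1962 = 8.7118138 × 10^-6.
B: Wₕ = 0.32151380; term = 0.32151380²·(1 − 0.13211666)·0.2993/1513 = 1.774714 × 10^-5.
Sum = 8.1964433 × 10^-5.

8.196 × 10^-5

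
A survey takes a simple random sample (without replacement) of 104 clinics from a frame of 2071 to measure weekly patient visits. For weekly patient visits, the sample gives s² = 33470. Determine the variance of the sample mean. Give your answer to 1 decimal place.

305.7

Under SRS without replacement, Var(ȳ) = (1 − f)·s²/n with f = n/N = 104/2071 = 0.05021729.
Var(ȳ) = (1 − 0.05021729)·33470/104 = 0.94978271·321.82692 = 305.66565.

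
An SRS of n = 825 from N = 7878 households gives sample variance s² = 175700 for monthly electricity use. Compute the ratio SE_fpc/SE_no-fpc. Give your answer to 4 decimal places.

0.9462

f = n/N = 825/7878 = 0.10472201.
SE_no-fpc = √(s²/n) = 14.593481; SE_fpc = √((1−f)s²/n) = 13.808225.
Ratio = √(1−f) = 0.94619131.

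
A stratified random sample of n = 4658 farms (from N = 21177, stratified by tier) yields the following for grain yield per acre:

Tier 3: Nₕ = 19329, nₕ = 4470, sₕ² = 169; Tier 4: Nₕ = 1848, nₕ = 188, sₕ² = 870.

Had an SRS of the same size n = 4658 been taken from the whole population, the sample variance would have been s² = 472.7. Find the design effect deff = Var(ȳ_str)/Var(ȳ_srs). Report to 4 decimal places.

Var(ȳ_str) = Σ Wₕ²(1−fₕ)sₕ²/nₕ with Wₕ = Nₕ/21177:
  Tier 3: (19329/21177)²·(1−4470/19329)·169/4470 = 0.024213038
  Tier 4: (1848/21177)²·(1−188/1848)·870/188 = 0.031655019
  → Var(ȳ_str) = 0.055868057.
Var(ȳ_srs) = (1 − 4658/21177)·472.7/4658 = 0.079159936.
deff = 0.055868057 / 0.079159936 = 0.7058.

0.7058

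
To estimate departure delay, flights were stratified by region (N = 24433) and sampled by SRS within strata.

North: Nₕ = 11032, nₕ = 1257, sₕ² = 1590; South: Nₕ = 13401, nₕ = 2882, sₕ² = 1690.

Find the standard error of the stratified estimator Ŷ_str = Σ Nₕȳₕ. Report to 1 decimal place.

Var(Ŷ_str) = Σₕ Nₕ²(1 − fₕ)sₕ²/nₕ.
North: 11032²·(1 − 1257/11032)·1590/1257 = 1.3640581 × 10^8.
South: 13401²·(1 − 2882/13401)·1690/2882 = 8.2661711 × 10^7.
Sum = 2.1906752 × 10^8.
SE = √(2.1906752 × 10^8) = 14800.9.

14800.9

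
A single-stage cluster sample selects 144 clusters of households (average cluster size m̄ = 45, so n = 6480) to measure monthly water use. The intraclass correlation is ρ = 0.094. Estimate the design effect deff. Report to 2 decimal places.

deff = 1 + (45 − 1)·0.094 = 1 + 4.136 = 5.136.

5.14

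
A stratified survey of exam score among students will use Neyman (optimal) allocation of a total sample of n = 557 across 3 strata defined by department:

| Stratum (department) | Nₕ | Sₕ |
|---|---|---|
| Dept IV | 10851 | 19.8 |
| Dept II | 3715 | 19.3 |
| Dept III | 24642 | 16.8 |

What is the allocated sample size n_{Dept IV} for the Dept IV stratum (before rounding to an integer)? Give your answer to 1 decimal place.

170.8

Neyman allocation: nₕ = n·NₕSₕ / Σⱼ NⱼSⱼ.
Σ NⱼSⱼ = 10851·19.8 + 3715·19.3 + 24642·16.8 = 700534.9.
n_{Dept IV} = 557·10851·19.8 / 700534.9 = 170.8.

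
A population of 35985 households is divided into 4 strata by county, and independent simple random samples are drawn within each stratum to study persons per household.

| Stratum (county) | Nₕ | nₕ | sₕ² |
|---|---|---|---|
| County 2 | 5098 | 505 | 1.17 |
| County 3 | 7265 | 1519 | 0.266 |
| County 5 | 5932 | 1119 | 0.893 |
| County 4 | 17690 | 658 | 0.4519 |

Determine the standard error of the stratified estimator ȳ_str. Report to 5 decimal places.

0.01500

Var(ȳ_str) = Σₕ Wₕ²(1 − fₕ)sₕ²/nₕ with Wₕ = Nₕ/N, N = 35985.
County 2: Wₕ = 0.14167014; term = 0.14167014²·(1 − 0.09905845)·1.17/505 = 4.1893606 × 10^-5.
County 3: Wₕ = 0.20188968; term = 0.20188968²·(1 − 0.20908465)·0.266/1519 = 5.6452358 × 10^-6.
County 5: Wₕ = 0.16484646; term = 0.16484646²·(1 − 0.18863790)·0.893/1119 = 1.7595247 × 10^-5.
County 4: Wₕ = 0.49159372; term = 0.49159372²·(1 − 0.03719616)·0.4519/658 = 1.5979637 × 10^-4.
Sum = 2.2493046 × 10^-4.
SE = √(2.2493046 × 10^-4) = 0.01500.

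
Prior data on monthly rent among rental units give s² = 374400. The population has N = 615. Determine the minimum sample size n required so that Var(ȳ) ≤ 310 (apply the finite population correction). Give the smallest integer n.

408

Without fpc, n₀ = s²/D = 374400/310 = 1207.7419.
With fpc, (1 − n/N)·s²/n ≤ D requires n ≥ n₀/(1 + n₀/N) = 1207.7419/(1 + 1207.7419/615) = 407.4967.
Rounding up, n = 408.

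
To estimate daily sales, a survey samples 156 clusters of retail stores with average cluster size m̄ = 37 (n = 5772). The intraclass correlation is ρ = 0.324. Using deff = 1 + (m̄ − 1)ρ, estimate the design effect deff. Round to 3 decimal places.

deff = 1 + (37 − 1)·0.324 = 1 + 11.664 = 12.664.

12.664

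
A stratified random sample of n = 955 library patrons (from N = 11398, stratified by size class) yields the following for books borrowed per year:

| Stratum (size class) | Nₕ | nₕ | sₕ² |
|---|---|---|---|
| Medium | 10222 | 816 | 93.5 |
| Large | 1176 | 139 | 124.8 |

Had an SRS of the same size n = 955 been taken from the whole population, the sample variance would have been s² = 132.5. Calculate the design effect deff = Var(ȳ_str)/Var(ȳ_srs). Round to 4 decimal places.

0.7334

Var(ȳ_str) = Σ Wₕ²(1−fₕ)sₕ²/nₕ with Wₕ = Nₕ/11398:
  Medium: (10222/11398)²·(1−816/10222)·93.5/816 = 0.084801786
  Large: (1176/11398)²·(1−139/1176)·124.8/139 = 0.0084280782
  → Var(ȳ_str) = 0.093229864.
Var(ȳ_srs) = (1 − 955/11398)·132.5/955 = 0.12711861.
deff = 0.093229864 / 0.12711861 = 0.7334.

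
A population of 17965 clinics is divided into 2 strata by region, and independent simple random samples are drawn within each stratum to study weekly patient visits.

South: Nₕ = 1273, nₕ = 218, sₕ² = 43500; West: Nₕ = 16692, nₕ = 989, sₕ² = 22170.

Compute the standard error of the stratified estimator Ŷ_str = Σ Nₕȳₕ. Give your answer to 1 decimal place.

Var(Ŷ_str) = Σₕ Nₕ²(1 − fₕ)sₕ²/nₕ.
South: 1273²·(1 − 218/1273)·43500/218 = 2.6798694 × 10^8.
West: 16692²·(1 − 989/16692)·22170/989 = 5.8757108 × 10^9.
Sum = 6.1436977 × 10^9.
SE = √(6.1436977 × 10^9) = 78381.7.

78381.7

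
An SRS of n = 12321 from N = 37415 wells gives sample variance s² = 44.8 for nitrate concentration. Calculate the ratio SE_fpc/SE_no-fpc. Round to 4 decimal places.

f = n/N = 12321/37415 = 0.32930643.
SE_no-fpc = √(s²/n) = 0.060299822; SE_fpc = √((1−f)s²/n) = 0.049383072.
Ratio = √(1−f) = 0.81895883.

0.8190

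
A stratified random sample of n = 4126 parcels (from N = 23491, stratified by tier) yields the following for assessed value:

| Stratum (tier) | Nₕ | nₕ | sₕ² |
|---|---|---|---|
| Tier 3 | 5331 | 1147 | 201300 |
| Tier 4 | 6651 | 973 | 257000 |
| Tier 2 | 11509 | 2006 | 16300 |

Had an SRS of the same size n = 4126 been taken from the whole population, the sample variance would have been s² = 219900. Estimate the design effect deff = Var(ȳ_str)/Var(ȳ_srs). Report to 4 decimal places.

0.6095

Var(ȳ_str) = Σ Wₕ²(1−fₕ)sₕ²/nₕ with Wₕ = Nₕ/23491:
  Tier 3: (5331/23491)²·(1−1147/5331)·201300/1147 = 7.0937798
  Tier 4: (6651/23491)²·(1−973/6651)·257000/973 = 18.075887
  Tier 2: (11509/23491)²·(1−2006/11509)·16300/2006 = 1.6104676
  → Var(ȳ_str) = 26.780134.
Var(ȳ_srs) = (1 − 4126/23491)·219900/4126 = 43.935139.
deff = 26.780134 / 43.935139 = 0.6095.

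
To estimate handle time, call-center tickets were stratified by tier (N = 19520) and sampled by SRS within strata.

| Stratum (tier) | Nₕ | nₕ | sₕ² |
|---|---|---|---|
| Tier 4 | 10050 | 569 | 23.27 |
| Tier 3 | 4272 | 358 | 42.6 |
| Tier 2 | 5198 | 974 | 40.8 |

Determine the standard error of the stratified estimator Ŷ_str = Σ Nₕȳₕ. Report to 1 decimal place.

2608.9

Var(Ŷ_str) = Σₕ Nₕ²(1 − fₕ)sₕ²/nₕ.
Tier 4: 10050²·(1 − 569/10050)·23.27/569 = 3.896766 × 10^6.
Tier 3: 4272²·(1 − 358/4272)·42.6/358 = 1.9896589 × 10^6.
Tier 2: 5198²·(1 − 974/5198)·40.8/974 = 919732.2.
Sum = 6.8061571 × 10^6.
SE = √(6.8061571 × 10^6) = 2608.9.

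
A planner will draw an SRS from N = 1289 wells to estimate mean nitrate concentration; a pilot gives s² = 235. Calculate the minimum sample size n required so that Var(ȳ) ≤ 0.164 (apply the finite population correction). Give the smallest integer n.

679

Without fpc, n₀ = s²/D = 235/0.164 = 1432.9268.
With fpc, (1 − n/N)·s²/n ≤ D requires n ≥ n₀/(1 + n₀/N) = 1432.9268/(1 + 1432.9268/1289) = 678.5791.
Rounding up, n = 679.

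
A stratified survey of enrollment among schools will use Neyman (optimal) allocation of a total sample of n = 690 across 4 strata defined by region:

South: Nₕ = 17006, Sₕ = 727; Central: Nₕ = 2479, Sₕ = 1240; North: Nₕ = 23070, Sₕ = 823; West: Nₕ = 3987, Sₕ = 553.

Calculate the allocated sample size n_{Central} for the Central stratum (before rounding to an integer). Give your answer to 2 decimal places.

57.91

Neyman allocation: nₕ = n·NₕSₕ / Σⱼ NⱼSⱼ.
Σ NⱼSⱼ = 17006·727 + 2479·1240 + 23070·823 + 3987·553 = 3.6628743 × 10^7.
n_{Central} = 690·2479·1240 / (3.6628743 × 10^7) = 57.91.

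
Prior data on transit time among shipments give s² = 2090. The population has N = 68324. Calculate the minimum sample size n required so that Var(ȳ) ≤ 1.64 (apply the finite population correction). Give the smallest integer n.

Without fpc, n₀ = s²/D = 2090/1.64 = 1274.3902.
With fpc, (1 − n/N)·s²/n ≤ D requires n ≥ n₀/(1 + n₀/N) = 1274.3902/(1 + 1274.3902/68324) = 1251.0553.
Rounding up, n = 1252.

1252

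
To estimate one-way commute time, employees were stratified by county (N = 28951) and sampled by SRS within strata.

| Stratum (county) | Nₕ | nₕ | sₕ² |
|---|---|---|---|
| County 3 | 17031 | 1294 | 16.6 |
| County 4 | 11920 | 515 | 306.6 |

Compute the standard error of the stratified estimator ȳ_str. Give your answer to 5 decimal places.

Var(ȳ_str) = Σₕ Wₕ²(1 − fₕ)sₕ²/nₕ with Wₕ = Nₕ/N, N = 28951.
County 3: Wₕ = 0.58826984; term = 0.58826984²·(1 − 0.07597910)·16.6/1294 = 0.0041021238.
County 4: Wₕ = 0.41173016; term = 0.41173016²·(1 − 0.04320470)·306.6/515 = 0.096562684.
Sum = 0.10066481.
SE = √(0.10066481) = 0.31728.

0.31728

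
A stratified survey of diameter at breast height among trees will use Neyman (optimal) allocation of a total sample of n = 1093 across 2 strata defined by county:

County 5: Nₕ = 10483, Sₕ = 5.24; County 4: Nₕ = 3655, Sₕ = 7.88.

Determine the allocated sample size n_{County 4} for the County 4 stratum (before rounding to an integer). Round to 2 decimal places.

375.96

Neyman allocation: nₕ = n·NₕSₕ / Σⱼ NⱼSⱼ.
Σ NⱼSⱼ = 10483·5.24 + 3655·7.88 = 83732.32.
n_{County 4} = 1093·3655·7.88 / 83732.32 = 375.96.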